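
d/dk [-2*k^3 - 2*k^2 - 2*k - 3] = -6*k^2 - 4*k - 2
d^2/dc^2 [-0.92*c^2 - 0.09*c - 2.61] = -1.84000000000000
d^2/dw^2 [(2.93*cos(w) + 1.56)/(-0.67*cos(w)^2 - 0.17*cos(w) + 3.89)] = (0.0739049503256551*(1 - cos(w)^2)^2 + 0.0393957715763688*cos(w)^5 + 1.30955871411487*cos(w)^3 + 0.568471156147884*cos(w)^2 - 0.0454132192392511*cos(w) - 0.436241023549576)/(0.208074534161491*cos(w)^2 + 0.0527950310559006*cos(w) - 1.20807453416149)^3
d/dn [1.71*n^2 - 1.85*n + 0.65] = 3.42*n - 1.85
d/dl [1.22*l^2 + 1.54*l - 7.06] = 2.44*l + 1.54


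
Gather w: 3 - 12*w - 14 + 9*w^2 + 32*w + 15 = 9*w^2 + 20*w + 4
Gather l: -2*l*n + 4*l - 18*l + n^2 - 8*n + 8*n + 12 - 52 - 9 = l*(-2*n - 14) + n^2 - 49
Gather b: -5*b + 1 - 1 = -5*b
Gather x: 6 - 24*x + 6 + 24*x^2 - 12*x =24*x^2 - 36*x + 12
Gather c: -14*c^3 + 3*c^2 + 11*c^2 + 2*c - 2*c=-14*c^3 + 14*c^2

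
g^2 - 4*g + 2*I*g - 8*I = (g - 4)*(g + 2*I)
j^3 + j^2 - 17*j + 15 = (j - 3)*(j - 1)*(j + 5)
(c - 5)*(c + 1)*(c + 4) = c^3 - 21*c - 20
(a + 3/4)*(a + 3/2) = a^2 + 9*a/4 + 9/8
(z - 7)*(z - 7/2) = z^2 - 21*z/2 + 49/2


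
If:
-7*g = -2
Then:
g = 2/7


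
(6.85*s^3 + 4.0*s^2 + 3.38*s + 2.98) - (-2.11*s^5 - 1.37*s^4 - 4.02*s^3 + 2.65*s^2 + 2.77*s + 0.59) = 2.11*s^5 + 1.37*s^4 + 10.87*s^3 + 1.35*s^2 + 0.61*s + 2.39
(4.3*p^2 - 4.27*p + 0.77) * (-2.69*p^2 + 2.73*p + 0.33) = -11.567*p^4 + 23.2253*p^3 - 12.3094*p^2 + 0.693*p + 0.2541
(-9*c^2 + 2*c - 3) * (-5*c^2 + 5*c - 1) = 45*c^4 - 55*c^3 + 34*c^2 - 17*c + 3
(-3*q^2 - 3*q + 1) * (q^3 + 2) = -3*q^5 - 3*q^4 + q^3 - 6*q^2 - 6*q + 2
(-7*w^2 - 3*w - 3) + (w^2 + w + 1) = -6*w^2 - 2*w - 2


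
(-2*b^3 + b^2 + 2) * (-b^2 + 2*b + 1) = 2*b^5 - 5*b^4 - b^2 + 4*b + 2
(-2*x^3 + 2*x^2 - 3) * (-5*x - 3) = 10*x^4 - 4*x^3 - 6*x^2 + 15*x + 9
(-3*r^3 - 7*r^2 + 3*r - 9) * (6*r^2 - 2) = -18*r^5 - 42*r^4 + 24*r^3 - 40*r^2 - 6*r + 18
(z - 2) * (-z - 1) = -z^2 + z + 2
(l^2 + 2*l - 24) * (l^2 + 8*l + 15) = l^4 + 10*l^3 + 7*l^2 - 162*l - 360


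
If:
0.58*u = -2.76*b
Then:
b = -0.210144927536232*u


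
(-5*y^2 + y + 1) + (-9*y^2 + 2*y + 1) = -14*y^2 + 3*y + 2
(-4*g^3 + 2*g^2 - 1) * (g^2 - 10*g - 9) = -4*g^5 + 42*g^4 + 16*g^3 - 19*g^2 + 10*g + 9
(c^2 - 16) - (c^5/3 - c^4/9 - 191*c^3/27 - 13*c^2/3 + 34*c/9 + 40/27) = -c^5/3 + c^4/9 + 191*c^3/27 + 16*c^2/3 - 34*c/9 - 472/27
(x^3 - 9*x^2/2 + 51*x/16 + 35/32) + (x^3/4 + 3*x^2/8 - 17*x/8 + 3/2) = 5*x^3/4 - 33*x^2/8 + 17*x/16 + 83/32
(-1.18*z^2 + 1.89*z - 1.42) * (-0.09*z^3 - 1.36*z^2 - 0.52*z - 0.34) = 0.1062*z^5 + 1.4347*z^4 - 1.829*z^3 + 1.3496*z^2 + 0.0957999999999999*z + 0.4828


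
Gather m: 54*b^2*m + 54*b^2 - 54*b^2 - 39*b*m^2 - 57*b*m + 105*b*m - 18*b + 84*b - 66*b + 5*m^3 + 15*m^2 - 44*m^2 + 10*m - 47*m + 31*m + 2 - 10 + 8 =5*m^3 + m^2*(-39*b - 29) + m*(54*b^2 + 48*b - 6)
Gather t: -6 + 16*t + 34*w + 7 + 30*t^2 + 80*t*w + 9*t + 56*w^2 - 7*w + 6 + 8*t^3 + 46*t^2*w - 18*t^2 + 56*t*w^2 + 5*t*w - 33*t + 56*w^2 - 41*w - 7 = 8*t^3 + t^2*(46*w + 12) + t*(56*w^2 + 85*w - 8) + 112*w^2 - 14*w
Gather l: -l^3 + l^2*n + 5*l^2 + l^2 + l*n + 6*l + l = -l^3 + l^2*(n + 6) + l*(n + 7)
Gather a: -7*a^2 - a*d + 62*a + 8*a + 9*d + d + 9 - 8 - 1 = -7*a^2 + a*(70 - d) + 10*d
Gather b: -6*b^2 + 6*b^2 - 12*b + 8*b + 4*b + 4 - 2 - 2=0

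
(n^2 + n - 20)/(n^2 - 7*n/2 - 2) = 2*(n + 5)/(2*n + 1)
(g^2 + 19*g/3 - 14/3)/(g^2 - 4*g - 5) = (-3*g^2 - 19*g + 14)/(3*(-g^2 + 4*g + 5))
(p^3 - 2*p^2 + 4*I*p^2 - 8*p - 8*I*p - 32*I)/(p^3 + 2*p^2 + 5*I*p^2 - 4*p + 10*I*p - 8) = (p - 4)/(p + I)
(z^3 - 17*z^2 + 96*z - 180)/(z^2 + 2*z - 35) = (z^2 - 12*z + 36)/(z + 7)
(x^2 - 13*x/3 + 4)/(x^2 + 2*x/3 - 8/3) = (x - 3)/(x + 2)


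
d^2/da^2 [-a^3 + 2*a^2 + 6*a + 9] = 4 - 6*a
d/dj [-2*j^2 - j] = -4*j - 1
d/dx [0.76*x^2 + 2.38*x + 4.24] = 1.52*x + 2.38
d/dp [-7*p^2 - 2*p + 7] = -14*p - 2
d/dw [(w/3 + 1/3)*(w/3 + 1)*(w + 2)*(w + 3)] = 4*w^3/9 + 3*w^2 + 58*w/9 + 13/3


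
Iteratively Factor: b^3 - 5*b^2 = (b)*(b^2 - 5*b) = b*(b - 5)*(b)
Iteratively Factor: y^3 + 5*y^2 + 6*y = (y + 2)*(y^2 + 3*y) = y*(y + 2)*(y + 3)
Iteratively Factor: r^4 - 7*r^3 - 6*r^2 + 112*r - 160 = (r + 4)*(r^3 - 11*r^2 + 38*r - 40) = (r - 4)*(r + 4)*(r^2 - 7*r + 10) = (r - 5)*(r - 4)*(r + 4)*(r - 2)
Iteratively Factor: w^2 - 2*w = (w)*(w - 2)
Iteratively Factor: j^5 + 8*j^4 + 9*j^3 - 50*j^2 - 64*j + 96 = (j - 2)*(j^4 + 10*j^3 + 29*j^2 + 8*j - 48) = (j - 2)*(j + 4)*(j^3 + 6*j^2 + 5*j - 12) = (j - 2)*(j + 4)^2*(j^2 + 2*j - 3) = (j - 2)*(j - 1)*(j + 4)^2*(j + 3)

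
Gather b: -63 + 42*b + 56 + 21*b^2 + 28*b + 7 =21*b^2 + 70*b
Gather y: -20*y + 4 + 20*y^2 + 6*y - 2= 20*y^2 - 14*y + 2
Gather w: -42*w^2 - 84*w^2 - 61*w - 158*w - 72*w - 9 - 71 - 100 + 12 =-126*w^2 - 291*w - 168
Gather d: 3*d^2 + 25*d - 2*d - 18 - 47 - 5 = 3*d^2 + 23*d - 70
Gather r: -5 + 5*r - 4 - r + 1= 4*r - 8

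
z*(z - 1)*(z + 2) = z^3 + z^2 - 2*z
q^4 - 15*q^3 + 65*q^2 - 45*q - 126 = (q - 7)*(q - 6)*(q - 3)*(q + 1)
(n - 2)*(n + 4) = n^2 + 2*n - 8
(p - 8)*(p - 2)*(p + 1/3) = p^3 - 29*p^2/3 + 38*p/3 + 16/3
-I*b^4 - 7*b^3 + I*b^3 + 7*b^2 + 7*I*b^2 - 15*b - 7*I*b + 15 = (b - 1)*(b - 5*I)*(b - 3*I)*(-I*b + 1)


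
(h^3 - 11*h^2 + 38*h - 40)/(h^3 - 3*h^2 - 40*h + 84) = (h^2 - 9*h + 20)/(h^2 - h - 42)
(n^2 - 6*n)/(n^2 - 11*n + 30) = n/(n - 5)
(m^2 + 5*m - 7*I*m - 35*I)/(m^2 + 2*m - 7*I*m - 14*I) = (m + 5)/(m + 2)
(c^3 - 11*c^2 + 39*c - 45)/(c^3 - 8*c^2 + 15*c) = (c - 3)/c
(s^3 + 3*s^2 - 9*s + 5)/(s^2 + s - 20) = (s^2 - 2*s + 1)/(s - 4)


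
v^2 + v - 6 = (v - 2)*(v + 3)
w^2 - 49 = (w - 7)*(w + 7)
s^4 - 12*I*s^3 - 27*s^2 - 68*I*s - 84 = (s - 7*I)*(s - 6*I)*(s - I)*(s + 2*I)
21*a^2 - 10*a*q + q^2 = (-7*a + q)*(-3*a + q)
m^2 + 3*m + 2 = (m + 1)*(m + 2)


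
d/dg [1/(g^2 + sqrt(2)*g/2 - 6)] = 2*(-4*g - sqrt(2))/(2*g^2 + sqrt(2)*g - 12)^2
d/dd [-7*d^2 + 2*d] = 2 - 14*d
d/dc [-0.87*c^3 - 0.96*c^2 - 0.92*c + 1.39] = -2.61*c^2 - 1.92*c - 0.92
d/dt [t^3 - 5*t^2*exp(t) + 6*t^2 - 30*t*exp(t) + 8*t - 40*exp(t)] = -5*t^2*exp(t) + 3*t^2 - 40*t*exp(t) + 12*t - 70*exp(t) + 8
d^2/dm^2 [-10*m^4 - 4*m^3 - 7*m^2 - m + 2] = -120*m^2 - 24*m - 14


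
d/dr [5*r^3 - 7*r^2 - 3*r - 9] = 15*r^2 - 14*r - 3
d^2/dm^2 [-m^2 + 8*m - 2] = -2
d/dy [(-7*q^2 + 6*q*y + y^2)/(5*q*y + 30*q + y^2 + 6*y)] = (2*(3*q + y)*(5*q*y + 30*q + y^2 + 6*y) - (5*q + 2*y + 6)*(-7*q^2 + 6*q*y + y^2))/(5*q*y + 30*q + y^2 + 6*y)^2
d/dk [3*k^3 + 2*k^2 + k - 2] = 9*k^2 + 4*k + 1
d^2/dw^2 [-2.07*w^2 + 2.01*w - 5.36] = -4.14000000000000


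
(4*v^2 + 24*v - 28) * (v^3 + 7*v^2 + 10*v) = 4*v^5 + 52*v^4 + 180*v^3 + 44*v^2 - 280*v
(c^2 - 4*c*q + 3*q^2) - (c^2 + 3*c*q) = -7*c*q + 3*q^2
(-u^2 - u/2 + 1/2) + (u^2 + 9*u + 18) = 17*u/2 + 37/2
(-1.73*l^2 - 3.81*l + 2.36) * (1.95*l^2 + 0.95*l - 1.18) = -3.3735*l^4 - 9.073*l^3 + 3.0239*l^2 + 6.7378*l - 2.7848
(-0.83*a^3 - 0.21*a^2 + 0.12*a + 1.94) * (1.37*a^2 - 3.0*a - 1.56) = -1.1371*a^5 + 2.2023*a^4 + 2.0892*a^3 + 2.6254*a^2 - 6.0072*a - 3.0264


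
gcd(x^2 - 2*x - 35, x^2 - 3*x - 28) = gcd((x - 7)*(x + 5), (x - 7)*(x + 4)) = x - 7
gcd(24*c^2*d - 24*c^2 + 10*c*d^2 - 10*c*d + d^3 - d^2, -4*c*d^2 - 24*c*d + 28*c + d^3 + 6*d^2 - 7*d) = d - 1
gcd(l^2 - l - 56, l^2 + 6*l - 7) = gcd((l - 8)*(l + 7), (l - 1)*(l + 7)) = l + 7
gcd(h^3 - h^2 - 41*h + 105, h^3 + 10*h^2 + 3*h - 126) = h^2 + 4*h - 21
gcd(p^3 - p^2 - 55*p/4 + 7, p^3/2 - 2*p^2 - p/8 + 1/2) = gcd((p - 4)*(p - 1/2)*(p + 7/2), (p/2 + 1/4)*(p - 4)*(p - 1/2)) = p^2 - 9*p/2 + 2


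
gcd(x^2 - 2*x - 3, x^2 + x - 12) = x - 3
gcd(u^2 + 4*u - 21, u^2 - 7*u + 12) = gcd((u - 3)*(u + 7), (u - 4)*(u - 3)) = u - 3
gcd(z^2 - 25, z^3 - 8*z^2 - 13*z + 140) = z - 5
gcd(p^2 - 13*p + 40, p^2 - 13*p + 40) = p^2 - 13*p + 40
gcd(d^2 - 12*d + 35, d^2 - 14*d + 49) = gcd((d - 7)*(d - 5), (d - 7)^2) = d - 7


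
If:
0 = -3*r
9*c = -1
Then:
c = -1/9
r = 0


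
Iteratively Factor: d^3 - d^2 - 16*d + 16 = (d - 1)*(d^2 - 16) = (d - 4)*(d - 1)*(d + 4)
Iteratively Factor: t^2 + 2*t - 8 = (t + 4)*(t - 2)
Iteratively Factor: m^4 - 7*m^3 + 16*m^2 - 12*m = (m - 2)*(m^3 - 5*m^2 + 6*m) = (m - 2)^2*(m^2 - 3*m) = m*(m - 2)^2*(m - 3)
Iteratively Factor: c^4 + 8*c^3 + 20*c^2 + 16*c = (c + 2)*(c^3 + 6*c^2 + 8*c) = (c + 2)^2*(c^2 + 4*c) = (c + 2)^2*(c + 4)*(c)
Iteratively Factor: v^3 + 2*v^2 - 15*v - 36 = (v - 4)*(v^2 + 6*v + 9) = (v - 4)*(v + 3)*(v + 3)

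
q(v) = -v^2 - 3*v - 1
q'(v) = -2*v - 3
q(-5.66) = -16.06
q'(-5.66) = 8.32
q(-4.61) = -8.42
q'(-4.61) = 6.22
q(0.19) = -1.61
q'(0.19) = -3.38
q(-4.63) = -8.55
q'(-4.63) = 6.26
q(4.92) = -39.97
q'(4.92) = -12.84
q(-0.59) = 0.42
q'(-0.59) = -1.82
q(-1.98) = 1.02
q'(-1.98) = 0.96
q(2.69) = -16.31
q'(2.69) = -8.38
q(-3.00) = -1.00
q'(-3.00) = 3.00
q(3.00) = -19.00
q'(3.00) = -9.00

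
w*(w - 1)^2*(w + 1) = w^4 - w^3 - w^2 + w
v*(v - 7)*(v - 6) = v^3 - 13*v^2 + 42*v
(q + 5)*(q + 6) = q^2 + 11*q + 30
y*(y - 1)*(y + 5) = y^3 + 4*y^2 - 5*y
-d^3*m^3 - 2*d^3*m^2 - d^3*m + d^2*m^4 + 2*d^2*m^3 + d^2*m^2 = m*(-d + m)*(d*m + d)^2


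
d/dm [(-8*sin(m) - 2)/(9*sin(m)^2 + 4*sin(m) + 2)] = 4*(18*sin(m)^2 + 9*sin(m) - 2)*cos(m)/(9*sin(m)^2 + 4*sin(m) + 2)^2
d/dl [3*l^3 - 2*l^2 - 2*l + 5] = 9*l^2 - 4*l - 2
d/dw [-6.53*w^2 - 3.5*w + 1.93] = -13.06*w - 3.5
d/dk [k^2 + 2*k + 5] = 2*k + 2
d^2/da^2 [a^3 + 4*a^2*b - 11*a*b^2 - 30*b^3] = 6*a + 8*b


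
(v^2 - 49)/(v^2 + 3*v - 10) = (v^2 - 49)/(v^2 + 3*v - 10)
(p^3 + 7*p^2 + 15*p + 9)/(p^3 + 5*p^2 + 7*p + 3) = (p + 3)/(p + 1)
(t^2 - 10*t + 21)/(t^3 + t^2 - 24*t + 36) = (t - 7)/(t^2 + 4*t - 12)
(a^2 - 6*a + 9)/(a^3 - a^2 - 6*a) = (a - 3)/(a*(a + 2))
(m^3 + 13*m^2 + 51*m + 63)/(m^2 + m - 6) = (m^2 + 10*m + 21)/(m - 2)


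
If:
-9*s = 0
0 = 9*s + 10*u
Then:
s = 0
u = 0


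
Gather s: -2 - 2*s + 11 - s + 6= 15 - 3*s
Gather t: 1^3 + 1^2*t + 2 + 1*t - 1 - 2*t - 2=0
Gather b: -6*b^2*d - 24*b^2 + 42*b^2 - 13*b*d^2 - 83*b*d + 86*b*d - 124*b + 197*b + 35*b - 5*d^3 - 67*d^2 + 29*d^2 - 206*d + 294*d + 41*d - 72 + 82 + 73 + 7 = b^2*(18 - 6*d) + b*(-13*d^2 + 3*d + 108) - 5*d^3 - 38*d^2 + 129*d + 90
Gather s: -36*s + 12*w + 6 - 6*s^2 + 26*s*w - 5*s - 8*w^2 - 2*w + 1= -6*s^2 + s*(26*w - 41) - 8*w^2 + 10*w + 7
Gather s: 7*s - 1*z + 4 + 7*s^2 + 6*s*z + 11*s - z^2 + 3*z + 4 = 7*s^2 + s*(6*z + 18) - z^2 + 2*z + 8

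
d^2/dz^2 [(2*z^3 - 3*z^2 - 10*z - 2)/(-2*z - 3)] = 2*(-8*z^3 - 36*z^2 - 54*z - 25)/(8*z^3 + 36*z^2 + 54*z + 27)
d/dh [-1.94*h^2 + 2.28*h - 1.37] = 2.28 - 3.88*h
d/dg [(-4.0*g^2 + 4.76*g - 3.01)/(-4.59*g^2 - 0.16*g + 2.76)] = (22.4884*g^2 - 49.7118*g + 12.656)/(21.0681*g^4 + 1.4688*g^3 - 25.3112*g^2 - 0.8832*g + 7.6176)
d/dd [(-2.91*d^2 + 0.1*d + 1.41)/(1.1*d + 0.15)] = (-3.201*d^2 - 0.873*d - 1.536)/(1.21*d^2 + 0.33*d + 0.0225)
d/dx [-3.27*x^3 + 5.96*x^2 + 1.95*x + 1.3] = -9.81*x^2 + 11.92*x + 1.95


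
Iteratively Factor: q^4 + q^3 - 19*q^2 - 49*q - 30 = (q + 1)*(q^3 - 19*q - 30) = (q - 5)*(q + 1)*(q^2 + 5*q + 6) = (q - 5)*(q + 1)*(q + 2)*(q + 3)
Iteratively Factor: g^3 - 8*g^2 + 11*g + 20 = (g + 1)*(g^2 - 9*g + 20) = (g - 4)*(g + 1)*(g - 5)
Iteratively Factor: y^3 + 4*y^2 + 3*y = (y)*(y^2 + 4*y + 3) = y*(y + 3)*(y + 1)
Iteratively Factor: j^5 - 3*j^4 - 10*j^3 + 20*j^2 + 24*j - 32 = (j - 4)*(j^4 + j^3 - 6*j^2 - 4*j + 8) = (j - 4)*(j + 2)*(j^3 - j^2 - 4*j + 4) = (j - 4)*(j - 1)*(j + 2)*(j^2 - 4) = (j - 4)*(j - 1)*(j + 2)^2*(j - 2)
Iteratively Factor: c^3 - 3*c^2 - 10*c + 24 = (c + 3)*(c^2 - 6*c + 8) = (c - 4)*(c + 3)*(c - 2)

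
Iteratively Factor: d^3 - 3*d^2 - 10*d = (d - 5)*(d^2 + 2*d) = d*(d - 5)*(d + 2)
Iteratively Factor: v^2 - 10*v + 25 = (v - 5)*(v - 5)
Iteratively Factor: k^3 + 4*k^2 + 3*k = (k + 1)*(k^2 + 3*k) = (k + 1)*(k + 3)*(k)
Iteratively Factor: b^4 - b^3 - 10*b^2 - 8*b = (b)*(b^3 - b^2 - 10*b - 8) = b*(b + 1)*(b^2 - 2*b - 8) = b*(b + 1)*(b + 2)*(b - 4)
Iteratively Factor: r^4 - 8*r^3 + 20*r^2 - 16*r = (r)*(r^3 - 8*r^2 + 20*r - 16) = r*(r - 4)*(r^2 - 4*r + 4) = r*(r - 4)*(r - 2)*(r - 2)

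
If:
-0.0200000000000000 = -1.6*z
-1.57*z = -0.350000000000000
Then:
No Solution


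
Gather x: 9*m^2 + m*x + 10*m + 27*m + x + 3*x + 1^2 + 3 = 9*m^2 + 37*m + x*(m + 4) + 4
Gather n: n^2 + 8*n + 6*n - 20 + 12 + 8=n^2 + 14*n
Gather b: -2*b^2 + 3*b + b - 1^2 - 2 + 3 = -2*b^2 + 4*b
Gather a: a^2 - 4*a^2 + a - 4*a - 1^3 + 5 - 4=-3*a^2 - 3*a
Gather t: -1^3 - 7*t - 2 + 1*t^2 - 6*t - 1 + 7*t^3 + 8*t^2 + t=7*t^3 + 9*t^2 - 12*t - 4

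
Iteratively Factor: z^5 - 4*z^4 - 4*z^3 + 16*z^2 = (z + 2)*(z^4 - 6*z^3 + 8*z^2) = z*(z + 2)*(z^3 - 6*z^2 + 8*z) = z*(z - 4)*(z + 2)*(z^2 - 2*z) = z^2*(z - 4)*(z + 2)*(z - 2)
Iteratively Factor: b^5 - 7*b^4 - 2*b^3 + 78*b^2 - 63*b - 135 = (b - 3)*(b^4 - 4*b^3 - 14*b^2 + 36*b + 45) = (b - 5)*(b - 3)*(b^3 + b^2 - 9*b - 9) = (b - 5)*(b - 3)*(b + 3)*(b^2 - 2*b - 3) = (b - 5)*(b - 3)^2*(b + 3)*(b + 1)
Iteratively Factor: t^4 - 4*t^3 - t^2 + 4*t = (t + 1)*(t^3 - 5*t^2 + 4*t) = t*(t + 1)*(t^2 - 5*t + 4) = t*(t - 4)*(t + 1)*(t - 1)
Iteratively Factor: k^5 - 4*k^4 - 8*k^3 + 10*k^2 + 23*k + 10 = (k + 1)*(k^4 - 5*k^3 - 3*k^2 + 13*k + 10) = (k - 2)*(k + 1)*(k^3 - 3*k^2 - 9*k - 5) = (k - 5)*(k - 2)*(k + 1)*(k^2 + 2*k + 1) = (k - 5)*(k - 2)*(k + 1)^2*(k + 1)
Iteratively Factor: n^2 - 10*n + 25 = (n - 5)*(n - 5)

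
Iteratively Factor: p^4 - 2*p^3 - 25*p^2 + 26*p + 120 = (p + 2)*(p^3 - 4*p^2 - 17*p + 60) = (p + 2)*(p + 4)*(p^2 - 8*p + 15) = (p - 3)*(p + 2)*(p + 4)*(p - 5)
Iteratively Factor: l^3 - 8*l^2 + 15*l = (l)*(l^2 - 8*l + 15) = l*(l - 3)*(l - 5)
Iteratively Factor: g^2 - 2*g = (g)*(g - 2)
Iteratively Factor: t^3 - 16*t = (t + 4)*(t^2 - 4*t) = t*(t + 4)*(t - 4)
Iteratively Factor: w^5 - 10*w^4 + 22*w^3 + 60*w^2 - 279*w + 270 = (w - 2)*(w^4 - 8*w^3 + 6*w^2 + 72*w - 135) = (w - 3)*(w - 2)*(w^3 - 5*w^2 - 9*w + 45) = (w - 3)^2*(w - 2)*(w^2 - 2*w - 15) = (w - 5)*(w - 3)^2*(w - 2)*(w + 3)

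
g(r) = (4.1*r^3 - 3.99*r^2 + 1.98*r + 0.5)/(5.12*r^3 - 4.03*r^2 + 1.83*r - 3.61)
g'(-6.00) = 0.00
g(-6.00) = 0.82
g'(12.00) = 0.00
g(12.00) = 0.79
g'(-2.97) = -0.00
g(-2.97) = 0.83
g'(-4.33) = 0.00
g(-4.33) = 0.83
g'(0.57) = -0.77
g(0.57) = -0.37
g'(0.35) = -0.29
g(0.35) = -0.27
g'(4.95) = 0.00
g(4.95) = 0.78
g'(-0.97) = -0.42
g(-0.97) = 0.64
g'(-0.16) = -0.90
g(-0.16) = -0.02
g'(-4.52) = 0.00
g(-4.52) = 0.83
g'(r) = (-15.36*r^2 + 8.06*r - 1.83)*(4.1*r^3 - 3.99*r^2 + 1.98*r + 0.5)/(5.12*r^3 - 4.03*r^2 + 1.83*r - 3.61)^2 + (12.3*r^2 - 7.98*r + 1.98)/(5.12*r^3 - 4.03*r^2 + 1.83*r - 3.61)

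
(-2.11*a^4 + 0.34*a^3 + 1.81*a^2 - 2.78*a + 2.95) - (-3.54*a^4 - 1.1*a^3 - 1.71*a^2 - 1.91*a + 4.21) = 1.43*a^4 + 1.44*a^3 + 3.52*a^2 - 0.87*a - 1.26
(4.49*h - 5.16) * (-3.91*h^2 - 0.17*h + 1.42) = -17.5559*h^3 + 19.4123*h^2 + 7.253*h - 7.3272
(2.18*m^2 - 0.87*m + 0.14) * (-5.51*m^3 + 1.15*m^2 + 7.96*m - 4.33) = -12.0118*m^5 + 7.3007*m^4 + 15.5809*m^3 - 16.2036*m^2 + 4.8815*m - 0.6062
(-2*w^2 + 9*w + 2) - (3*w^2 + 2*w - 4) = -5*w^2 + 7*w + 6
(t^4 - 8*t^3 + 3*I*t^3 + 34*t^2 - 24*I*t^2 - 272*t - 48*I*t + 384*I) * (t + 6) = t^5 - 2*t^4 + 3*I*t^4 - 14*t^3 - 6*I*t^3 - 68*t^2 - 192*I*t^2 - 1632*t + 96*I*t + 2304*I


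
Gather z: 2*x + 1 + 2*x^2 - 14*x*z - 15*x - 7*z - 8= 2*x^2 - 13*x + z*(-14*x - 7) - 7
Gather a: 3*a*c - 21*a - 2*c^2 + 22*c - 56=a*(3*c - 21) - 2*c^2 + 22*c - 56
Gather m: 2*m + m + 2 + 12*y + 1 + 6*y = 3*m + 18*y + 3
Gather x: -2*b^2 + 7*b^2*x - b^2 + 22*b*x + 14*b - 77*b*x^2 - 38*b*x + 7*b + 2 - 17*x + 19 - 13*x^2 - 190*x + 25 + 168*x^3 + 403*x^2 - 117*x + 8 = -3*b^2 + 21*b + 168*x^3 + x^2*(390 - 77*b) + x*(7*b^2 - 16*b - 324) + 54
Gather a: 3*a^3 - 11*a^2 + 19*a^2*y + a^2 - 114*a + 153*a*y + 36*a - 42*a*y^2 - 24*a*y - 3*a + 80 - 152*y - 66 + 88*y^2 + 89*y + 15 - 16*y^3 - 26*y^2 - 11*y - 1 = 3*a^3 + a^2*(19*y - 10) + a*(-42*y^2 + 129*y - 81) - 16*y^3 + 62*y^2 - 74*y + 28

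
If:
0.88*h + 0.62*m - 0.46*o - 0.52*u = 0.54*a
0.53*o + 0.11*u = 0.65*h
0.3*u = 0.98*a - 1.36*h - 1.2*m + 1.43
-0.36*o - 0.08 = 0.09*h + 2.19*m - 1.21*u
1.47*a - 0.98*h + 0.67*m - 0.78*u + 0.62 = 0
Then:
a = -0.40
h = -0.57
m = 1.08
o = -1.04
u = 1.68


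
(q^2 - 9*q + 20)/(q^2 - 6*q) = (q^2 - 9*q + 20)/(q*(q - 6))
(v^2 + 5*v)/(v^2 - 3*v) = (v + 5)/(v - 3)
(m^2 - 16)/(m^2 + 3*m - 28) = (m + 4)/(m + 7)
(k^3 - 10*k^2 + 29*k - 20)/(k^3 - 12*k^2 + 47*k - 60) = (k - 1)/(k - 3)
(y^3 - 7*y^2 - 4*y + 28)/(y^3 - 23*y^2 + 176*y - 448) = (y^2 - 4)/(y^2 - 16*y + 64)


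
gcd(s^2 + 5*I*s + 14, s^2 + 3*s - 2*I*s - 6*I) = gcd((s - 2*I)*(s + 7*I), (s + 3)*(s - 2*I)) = s - 2*I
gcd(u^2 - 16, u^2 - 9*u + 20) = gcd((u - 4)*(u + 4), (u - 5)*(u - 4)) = u - 4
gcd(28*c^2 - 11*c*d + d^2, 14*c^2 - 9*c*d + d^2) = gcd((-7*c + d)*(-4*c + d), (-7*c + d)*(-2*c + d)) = 7*c - d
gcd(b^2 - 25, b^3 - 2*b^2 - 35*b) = b + 5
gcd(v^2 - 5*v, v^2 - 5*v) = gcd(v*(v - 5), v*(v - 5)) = v^2 - 5*v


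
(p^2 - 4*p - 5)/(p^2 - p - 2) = (p - 5)/(p - 2)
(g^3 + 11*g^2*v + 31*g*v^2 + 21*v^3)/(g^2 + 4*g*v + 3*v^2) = g + 7*v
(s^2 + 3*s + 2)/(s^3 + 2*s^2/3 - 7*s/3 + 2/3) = 3*(s + 1)/(3*s^2 - 4*s + 1)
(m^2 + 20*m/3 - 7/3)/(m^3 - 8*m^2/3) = (3*m^2 + 20*m - 7)/(m^2*(3*m - 8))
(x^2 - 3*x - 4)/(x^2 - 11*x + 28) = (x + 1)/(x - 7)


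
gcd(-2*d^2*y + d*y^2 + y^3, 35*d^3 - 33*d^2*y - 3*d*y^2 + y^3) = -d + y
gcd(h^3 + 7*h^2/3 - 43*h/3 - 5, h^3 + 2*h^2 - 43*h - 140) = h + 5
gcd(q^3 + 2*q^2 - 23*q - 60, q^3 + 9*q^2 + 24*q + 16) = q + 4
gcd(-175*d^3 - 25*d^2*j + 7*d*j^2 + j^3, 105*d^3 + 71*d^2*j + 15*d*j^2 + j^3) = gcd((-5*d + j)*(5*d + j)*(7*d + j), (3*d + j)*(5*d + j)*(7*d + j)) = 35*d^2 + 12*d*j + j^2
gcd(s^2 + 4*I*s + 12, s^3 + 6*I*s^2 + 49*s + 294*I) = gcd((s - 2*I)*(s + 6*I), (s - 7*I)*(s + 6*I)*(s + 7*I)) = s + 6*I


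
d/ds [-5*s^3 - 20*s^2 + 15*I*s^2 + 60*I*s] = -15*s^2 + s*(-40 + 30*I) + 60*I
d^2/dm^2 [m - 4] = 0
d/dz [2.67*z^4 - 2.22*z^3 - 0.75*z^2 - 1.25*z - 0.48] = 10.68*z^3 - 6.66*z^2 - 1.5*z - 1.25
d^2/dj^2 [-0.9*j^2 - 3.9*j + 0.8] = -1.80000000000000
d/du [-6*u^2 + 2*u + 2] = 2 - 12*u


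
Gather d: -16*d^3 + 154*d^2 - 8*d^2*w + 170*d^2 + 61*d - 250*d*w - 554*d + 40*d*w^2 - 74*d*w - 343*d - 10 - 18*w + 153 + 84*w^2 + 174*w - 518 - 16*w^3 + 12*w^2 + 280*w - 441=-16*d^3 + d^2*(324 - 8*w) + d*(40*w^2 - 324*w - 836) - 16*w^3 + 96*w^2 + 436*w - 816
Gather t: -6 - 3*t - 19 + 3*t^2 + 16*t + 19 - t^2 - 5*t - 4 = 2*t^2 + 8*t - 10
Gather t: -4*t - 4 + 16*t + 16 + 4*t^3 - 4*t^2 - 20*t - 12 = 4*t^3 - 4*t^2 - 8*t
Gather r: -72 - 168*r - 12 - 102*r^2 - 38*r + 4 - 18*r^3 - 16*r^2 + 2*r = -18*r^3 - 118*r^2 - 204*r - 80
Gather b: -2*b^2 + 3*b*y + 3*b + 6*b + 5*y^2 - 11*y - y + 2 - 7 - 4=-2*b^2 + b*(3*y + 9) + 5*y^2 - 12*y - 9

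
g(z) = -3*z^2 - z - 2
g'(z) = -6*z - 1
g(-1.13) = -4.70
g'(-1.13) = 5.78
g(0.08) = -2.10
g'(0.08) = -1.48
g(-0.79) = -3.08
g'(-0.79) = 3.74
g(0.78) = -4.61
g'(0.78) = -5.68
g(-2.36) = -16.35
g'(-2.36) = 13.16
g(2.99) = -31.81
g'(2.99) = -18.94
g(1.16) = -7.20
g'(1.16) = -7.96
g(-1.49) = -7.17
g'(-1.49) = 7.94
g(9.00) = -254.00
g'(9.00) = -55.00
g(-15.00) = -662.00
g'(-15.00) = 89.00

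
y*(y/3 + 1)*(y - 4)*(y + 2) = y^4/3 + y^3/3 - 14*y^2/3 - 8*y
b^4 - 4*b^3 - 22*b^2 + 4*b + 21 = (b - 7)*(b - 1)*(b + 1)*(b + 3)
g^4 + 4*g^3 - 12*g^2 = g^2*(g - 2)*(g + 6)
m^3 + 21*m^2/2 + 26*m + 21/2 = (m + 1/2)*(m + 3)*(m + 7)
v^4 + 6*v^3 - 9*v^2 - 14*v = v*(v - 2)*(v + 1)*(v + 7)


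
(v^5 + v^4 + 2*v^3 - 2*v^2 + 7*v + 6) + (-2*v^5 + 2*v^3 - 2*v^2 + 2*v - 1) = -v^5 + v^4 + 4*v^3 - 4*v^2 + 9*v + 5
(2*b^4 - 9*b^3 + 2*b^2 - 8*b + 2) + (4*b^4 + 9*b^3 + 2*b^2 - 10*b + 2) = 6*b^4 + 4*b^2 - 18*b + 4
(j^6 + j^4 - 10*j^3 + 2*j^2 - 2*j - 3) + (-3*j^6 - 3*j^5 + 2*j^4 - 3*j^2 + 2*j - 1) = -2*j^6 - 3*j^5 + 3*j^4 - 10*j^3 - j^2 - 4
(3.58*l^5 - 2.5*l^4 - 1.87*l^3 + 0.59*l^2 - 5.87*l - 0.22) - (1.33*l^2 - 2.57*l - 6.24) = 3.58*l^5 - 2.5*l^4 - 1.87*l^3 - 0.74*l^2 - 3.3*l + 6.02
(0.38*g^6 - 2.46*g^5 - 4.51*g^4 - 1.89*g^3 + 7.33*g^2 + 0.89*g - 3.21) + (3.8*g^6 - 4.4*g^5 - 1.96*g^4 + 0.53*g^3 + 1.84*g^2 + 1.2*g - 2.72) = 4.18*g^6 - 6.86*g^5 - 6.47*g^4 - 1.36*g^3 + 9.17*g^2 + 2.09*g - 5.93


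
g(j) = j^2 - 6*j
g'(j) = 2*j - 6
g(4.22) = -7.51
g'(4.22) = 2.44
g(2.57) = -8.82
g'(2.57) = -0.86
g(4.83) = -5.65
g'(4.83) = 3.66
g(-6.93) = 89.60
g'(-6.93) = -19.86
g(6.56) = 3.67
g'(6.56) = 7.12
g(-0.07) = 0.42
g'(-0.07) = -6.14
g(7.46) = 10.89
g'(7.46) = 8.92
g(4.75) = -5.94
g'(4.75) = 3.50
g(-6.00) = 72.00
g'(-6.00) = -18.00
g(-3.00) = 27.00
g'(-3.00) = -12.00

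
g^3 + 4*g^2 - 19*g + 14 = (g - 2)*(g - 1)*(g + 7)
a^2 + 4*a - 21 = (a - 3)*(a + 7)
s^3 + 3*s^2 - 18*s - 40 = (s - 4)*(s + 2)*(s + 5)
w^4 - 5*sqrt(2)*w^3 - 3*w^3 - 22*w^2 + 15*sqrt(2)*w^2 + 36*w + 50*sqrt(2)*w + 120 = (w - 5)*(w + 2)*(w - 6*sqrt(2))*(w + sqrt(2))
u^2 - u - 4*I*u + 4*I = (u - 1)*(u - 4*I)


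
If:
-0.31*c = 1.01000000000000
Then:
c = -3.26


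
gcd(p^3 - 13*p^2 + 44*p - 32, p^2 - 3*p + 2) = p - 1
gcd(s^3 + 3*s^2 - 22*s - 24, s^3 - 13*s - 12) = s^2 - 3*s - 4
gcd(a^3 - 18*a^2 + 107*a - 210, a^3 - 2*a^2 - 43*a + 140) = a - 5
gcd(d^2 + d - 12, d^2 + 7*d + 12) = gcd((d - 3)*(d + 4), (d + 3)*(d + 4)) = d + 4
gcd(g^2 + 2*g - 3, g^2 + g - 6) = g + 3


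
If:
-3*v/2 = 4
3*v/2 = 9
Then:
No Solution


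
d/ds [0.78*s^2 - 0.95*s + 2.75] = 1.56*s - 0.95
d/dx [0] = 0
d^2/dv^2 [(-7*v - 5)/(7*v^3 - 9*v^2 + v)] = 2*(-1029*v^5 - 147*v^4 + 2002*v^3 - 1320*v^2 + 135*v - 5)/(v^3*(343*v^6 - 1323*v^5 + 1848*v^4 - 1107*v^3 + 264*v^2 - 27*v + 1))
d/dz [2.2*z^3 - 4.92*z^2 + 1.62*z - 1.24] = 6.6*z^2 - 9.84*z + 1.62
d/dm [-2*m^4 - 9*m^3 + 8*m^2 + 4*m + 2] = -8*m^3 - 27*m^2 + 16*m + 4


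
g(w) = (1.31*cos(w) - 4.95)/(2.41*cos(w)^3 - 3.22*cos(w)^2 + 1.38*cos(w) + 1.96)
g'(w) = (1.31*cos(w) - 4.95)*(7.23*sin(w)*cos(w)^2 - 6.44*sin(w)*cos(w) + 1.38*sin(w))/(2.41*cos(w)^3 - 3.22*cos(w)^2 + 1.38*cos(w) + 1.96)^2 - 1.31*sin(w)/(2.41*cos(w)^3 - 3.22*cos(w)^2 + 1.38*cos(w) + 1.96)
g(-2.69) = 1.68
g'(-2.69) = 2.47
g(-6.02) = -1.50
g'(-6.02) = -0.44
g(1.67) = -2.84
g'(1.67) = -4.03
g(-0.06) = -1.44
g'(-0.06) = 0.10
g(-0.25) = -1.49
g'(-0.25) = 0.42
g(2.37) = 3.75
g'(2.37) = -15.57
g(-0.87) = -1.90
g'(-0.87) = 0.62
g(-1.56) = -2.50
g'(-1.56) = 2.32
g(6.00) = -1.51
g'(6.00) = 0.47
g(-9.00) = 1.62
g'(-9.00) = 2.19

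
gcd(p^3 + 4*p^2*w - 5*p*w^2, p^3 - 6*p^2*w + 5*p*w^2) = p^2 - p*w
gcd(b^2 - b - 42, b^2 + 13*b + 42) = b + 6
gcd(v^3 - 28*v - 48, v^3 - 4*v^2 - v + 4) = 1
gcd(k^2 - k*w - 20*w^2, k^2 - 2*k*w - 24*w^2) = k + 4*w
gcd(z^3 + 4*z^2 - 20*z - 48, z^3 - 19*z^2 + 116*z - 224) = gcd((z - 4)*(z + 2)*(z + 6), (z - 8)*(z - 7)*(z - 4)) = z - 4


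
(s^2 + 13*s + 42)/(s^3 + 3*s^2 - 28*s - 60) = (s + 7)/(s^2 - 3*s - 10)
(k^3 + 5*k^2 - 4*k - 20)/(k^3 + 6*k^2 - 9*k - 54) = (k^3 + 5*k^2 - 4*k - 20)/(k^3 + 6*k^2 - 9*k - 54)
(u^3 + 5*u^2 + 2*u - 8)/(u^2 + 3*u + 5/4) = 4*(u^3 + 5*u^2 + 2*u - 8)/(4*u^2 + 12*u + 5)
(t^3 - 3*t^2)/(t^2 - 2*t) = t*(t - 3)/(t - 2)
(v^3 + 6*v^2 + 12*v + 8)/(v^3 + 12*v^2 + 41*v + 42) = (v^2 + 4*v + 4)/(v^2 + 10*v + 21)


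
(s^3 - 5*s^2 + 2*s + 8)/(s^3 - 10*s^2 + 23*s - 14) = (s^2 - 3*s - 4)/(s^2 - 8*s + 7)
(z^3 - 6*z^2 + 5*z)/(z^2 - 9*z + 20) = z*(z - 1)/(z - 4)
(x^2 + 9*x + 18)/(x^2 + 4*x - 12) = (x + 3)/(x - 2)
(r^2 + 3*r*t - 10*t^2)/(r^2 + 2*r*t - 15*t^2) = (r - 2*t)/(r - 3*t)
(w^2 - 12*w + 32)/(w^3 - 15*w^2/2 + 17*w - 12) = 2*(w - 8)/(2*w^2 - 7*w + 6)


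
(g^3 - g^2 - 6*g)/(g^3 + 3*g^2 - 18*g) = (g + 2)/(g + 6)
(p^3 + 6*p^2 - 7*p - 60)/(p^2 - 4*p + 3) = (p^2 + 9*p + 20)/(p - 1)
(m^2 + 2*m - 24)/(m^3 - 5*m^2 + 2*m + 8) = (m + 6)/(m^2 - m - 2)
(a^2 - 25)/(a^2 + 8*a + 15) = (a - 5)/(a + 3)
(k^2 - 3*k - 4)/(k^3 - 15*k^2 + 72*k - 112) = (k + 1)/(k^2 - 11*k + 28)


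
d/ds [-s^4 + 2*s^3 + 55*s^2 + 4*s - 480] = -4*s^3 + 6*s^2 + 110*s + 4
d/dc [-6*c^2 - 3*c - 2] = -12*c - 3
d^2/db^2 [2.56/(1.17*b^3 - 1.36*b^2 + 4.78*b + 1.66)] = ((6.9632 - 17.9712*b)*(1.17*b^3 - 1.36*b^2 + 4.78*b + 1.66) + 2.56*(3.51*b^2 - 2.72*b + 4.78)*(7.02*b^2 - 5.44*b + 9.56))/(1.17*b^3 - 1.36*b^2 + 4.78*b + 1.66)^3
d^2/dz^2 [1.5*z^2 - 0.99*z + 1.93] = 3.00000000000000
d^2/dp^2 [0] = 0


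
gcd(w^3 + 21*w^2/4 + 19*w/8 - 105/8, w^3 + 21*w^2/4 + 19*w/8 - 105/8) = w^3 + 21*w^2/4 + 19*w/8 - 105/8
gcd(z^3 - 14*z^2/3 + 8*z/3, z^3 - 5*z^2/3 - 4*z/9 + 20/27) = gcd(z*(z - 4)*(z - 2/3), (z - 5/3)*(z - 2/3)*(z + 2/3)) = z - 2/3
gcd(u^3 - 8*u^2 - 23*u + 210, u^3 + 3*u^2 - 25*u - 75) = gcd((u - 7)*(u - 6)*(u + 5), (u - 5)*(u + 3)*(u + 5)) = u + 5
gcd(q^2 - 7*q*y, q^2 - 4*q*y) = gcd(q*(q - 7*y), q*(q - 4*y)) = q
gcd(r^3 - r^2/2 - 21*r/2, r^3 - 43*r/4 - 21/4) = r^2 - r/2 - 21/2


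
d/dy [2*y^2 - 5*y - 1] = 4*y - 5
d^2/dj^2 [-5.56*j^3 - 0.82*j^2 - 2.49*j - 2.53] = -33.36*j - 1.64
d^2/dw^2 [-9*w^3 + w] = -54*w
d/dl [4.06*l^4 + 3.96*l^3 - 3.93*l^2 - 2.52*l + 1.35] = 16.24*l^3 + 11.88*l^2 - 7.86*l - 2.52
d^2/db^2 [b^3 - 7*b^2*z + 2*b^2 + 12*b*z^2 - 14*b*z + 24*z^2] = 6*b - 14*z + 4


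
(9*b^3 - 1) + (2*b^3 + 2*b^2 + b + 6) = 11*b^3 + 2*b^2 + b + 5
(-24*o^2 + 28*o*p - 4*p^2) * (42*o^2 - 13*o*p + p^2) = -1008*o^4 + 1488*o^3*p - 556*o^2*p^2 + 80*o*p^3 - 4*p^4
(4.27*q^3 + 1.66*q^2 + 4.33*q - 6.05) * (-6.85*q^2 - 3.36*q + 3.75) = -29.2495*q^5 - 25.7182*q^4 - 19.2256*q^3 + 33.1187*q^2 + 36.5655*q - 22.6875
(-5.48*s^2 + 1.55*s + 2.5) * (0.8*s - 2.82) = -4.384*s^3 + 16.6936*s^2 - 2.371*s - 7.05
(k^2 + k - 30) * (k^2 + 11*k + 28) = k^4 + 12*k^3 + 9*k^2 - 302*k - 840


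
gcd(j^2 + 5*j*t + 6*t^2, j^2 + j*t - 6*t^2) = j + 3*t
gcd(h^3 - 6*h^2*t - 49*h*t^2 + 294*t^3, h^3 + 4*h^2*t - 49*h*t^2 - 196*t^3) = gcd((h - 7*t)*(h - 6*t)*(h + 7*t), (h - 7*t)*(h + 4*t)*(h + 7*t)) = -h^2 + 49*t^2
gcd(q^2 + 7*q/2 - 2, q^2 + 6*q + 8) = q + 4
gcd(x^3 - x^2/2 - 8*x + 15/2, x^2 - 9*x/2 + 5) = x - 5/2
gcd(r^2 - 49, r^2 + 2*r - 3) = 1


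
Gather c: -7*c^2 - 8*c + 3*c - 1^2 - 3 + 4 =-7*c^2 - 5*c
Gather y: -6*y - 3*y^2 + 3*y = -3*y^2 - 3*y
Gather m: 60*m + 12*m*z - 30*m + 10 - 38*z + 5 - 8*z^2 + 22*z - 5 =m*(12*z + 30) - 8*z^2 - 16*z + 10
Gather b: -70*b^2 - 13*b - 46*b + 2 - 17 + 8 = -70*b^2 - 59*b - 7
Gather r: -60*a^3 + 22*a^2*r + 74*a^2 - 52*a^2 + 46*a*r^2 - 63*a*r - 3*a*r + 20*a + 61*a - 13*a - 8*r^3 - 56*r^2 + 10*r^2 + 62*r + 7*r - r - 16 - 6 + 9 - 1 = -60*a^3 + 22*a^2 + 68*a - 8*r^3 + r^2*(46*a - 46) + r*(22*a^2 - 66*a + 68) - 14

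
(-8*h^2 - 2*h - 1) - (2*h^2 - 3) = -10*h^2 - 2*h + 2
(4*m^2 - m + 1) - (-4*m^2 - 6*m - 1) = 8*m^2 + 5*m + 2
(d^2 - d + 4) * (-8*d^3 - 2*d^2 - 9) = -8*d^5 + 6*d^4 - 30*d^3 - 17*d^2 + 9*d - 36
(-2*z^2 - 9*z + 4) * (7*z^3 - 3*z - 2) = -14*z^5 - 63*z^4 + 34*z^3 + 31*z^2 + 6*z - 8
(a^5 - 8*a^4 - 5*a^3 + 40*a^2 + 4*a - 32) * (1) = a^5 - 8*a^4 - 5*a^3 + 40*a^2 + 4*a - 32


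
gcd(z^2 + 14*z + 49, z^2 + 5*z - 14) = z + 7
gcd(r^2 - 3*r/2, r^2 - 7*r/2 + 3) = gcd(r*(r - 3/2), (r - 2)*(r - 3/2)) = r - 3/2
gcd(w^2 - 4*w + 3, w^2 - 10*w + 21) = w - 3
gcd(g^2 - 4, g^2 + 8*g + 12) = g + 2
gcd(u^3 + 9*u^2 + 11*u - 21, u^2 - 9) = u + 3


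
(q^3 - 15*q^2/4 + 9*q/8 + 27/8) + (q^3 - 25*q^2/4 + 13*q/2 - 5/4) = 2*q^3 - 10*q^2 + 61*q/8 + 17/8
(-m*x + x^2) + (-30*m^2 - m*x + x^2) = -30*m^2 - 2*m*x + 2*x^2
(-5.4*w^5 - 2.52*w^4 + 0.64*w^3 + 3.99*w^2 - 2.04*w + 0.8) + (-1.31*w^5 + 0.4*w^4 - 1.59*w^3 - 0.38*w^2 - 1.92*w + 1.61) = -6.71*w^5 - 2.12*w^4 - 0.95*w^3 + 3.61*w^2 - 3.96*w + 2.41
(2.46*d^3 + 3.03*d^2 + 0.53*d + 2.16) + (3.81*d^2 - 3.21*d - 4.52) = 2.46*d^3 + 6.84*d^2 - 2.68*d - 2.36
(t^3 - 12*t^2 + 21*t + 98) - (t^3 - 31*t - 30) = -12*t^2 + 52*t + 128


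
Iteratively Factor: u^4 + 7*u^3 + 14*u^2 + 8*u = (u + 2)*(u^3 + 5*u^2 + 4*u) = (u + 2)*(u + 4)*(u^2 + u) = (u + 1)*(u + 2)*(u + 4)*(u)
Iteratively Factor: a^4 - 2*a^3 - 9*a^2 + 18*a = (a + 3)*(a^3 - 5*a^2 + 6*a) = (a - 3)*(a + 3)*(a^2 - 2*a) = (a - 3)*(a - 2)*(a + 3)*(a)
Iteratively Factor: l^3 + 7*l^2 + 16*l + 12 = (l + 3)*(l^2 + 4*l + 4) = (l + 2)*(l + 3)*(l + 2)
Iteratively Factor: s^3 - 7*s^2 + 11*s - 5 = (s - 1)*(s^2 - 6*s + 5) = (s - 5)*(s - 1)*(s - 1)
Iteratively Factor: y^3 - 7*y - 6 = (y - 3)*(y^2 + 3*y + 2) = (y - 3)*(y + 1)*(y + 2)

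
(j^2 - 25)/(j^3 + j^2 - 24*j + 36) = (j^2 - 25)/(j^3 + j^2 - 24*j + 36)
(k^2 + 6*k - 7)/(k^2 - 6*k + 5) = (k + 7)/(k - 5)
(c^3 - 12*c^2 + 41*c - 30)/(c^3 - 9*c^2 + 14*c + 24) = (c^2 - 6*c + 5)/(c^2 - 3*c - 4)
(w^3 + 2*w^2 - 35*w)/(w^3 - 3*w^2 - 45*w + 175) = w/(w - 5)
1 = 1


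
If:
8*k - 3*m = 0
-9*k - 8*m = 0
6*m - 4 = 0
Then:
No Solution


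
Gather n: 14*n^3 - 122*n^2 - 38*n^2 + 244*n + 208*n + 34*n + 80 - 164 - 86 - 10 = 14*n^3 - 160*n^2 + 486*n - 180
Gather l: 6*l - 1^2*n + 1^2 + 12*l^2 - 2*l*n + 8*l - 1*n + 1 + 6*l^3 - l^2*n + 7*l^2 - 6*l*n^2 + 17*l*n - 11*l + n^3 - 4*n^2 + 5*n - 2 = 6*l^3 + l^2*(19 - n) + l*(-6*n^2 + 15*n + 3) + n^3 - 4*n^2 + 3*n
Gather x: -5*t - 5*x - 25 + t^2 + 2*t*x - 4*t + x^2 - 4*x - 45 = t^2 - 9*t + x^2 + x*(2*t - 9) - 70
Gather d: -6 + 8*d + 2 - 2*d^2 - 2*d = -2*d^2 + 6*d - 4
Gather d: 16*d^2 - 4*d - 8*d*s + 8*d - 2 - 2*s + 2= 16*d^2 + d*(4 - 8*s) - 2*s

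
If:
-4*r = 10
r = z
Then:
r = -5/2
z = -5/2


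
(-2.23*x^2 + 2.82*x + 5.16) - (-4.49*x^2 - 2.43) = 2.26*x^2 + 2.82*x + 7.59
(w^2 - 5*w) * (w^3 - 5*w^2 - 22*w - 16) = w^5 - 10*w^4 + 3*w^3 + 94*w^2 + 80*w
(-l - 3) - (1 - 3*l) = 2*l - 4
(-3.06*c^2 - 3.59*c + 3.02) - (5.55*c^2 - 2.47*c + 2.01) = -8.61*c^2 - 1.12*c + 1.01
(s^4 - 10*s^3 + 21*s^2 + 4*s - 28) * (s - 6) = s^5 - 16*s^4 + 81*s^3 - 122*s^2 - 52*s + 168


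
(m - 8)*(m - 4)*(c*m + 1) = c*m^3 - 12*c*m^2 + 32*c*m + m^2 - 12*m + 32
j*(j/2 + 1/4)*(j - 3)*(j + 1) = j^4/2 - 3*j^3/4 - 2*j^2 - 3*j/4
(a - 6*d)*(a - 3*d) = a^2 - 9*a*d + 18*d^2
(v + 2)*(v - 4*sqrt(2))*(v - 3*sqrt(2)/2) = v^3 - 11*sqrt(2)*v^2/2 + 2*v^2 - 11*sqrt(2)*v + 12*v + 24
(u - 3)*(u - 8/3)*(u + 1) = u^3 - 14*u^2/3 + 7*u/3 + 8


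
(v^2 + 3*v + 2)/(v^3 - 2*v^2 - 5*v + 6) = (v + 1)/(v^2 - 4*v + 3)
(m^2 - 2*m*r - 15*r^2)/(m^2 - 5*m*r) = (m + 3*r)/m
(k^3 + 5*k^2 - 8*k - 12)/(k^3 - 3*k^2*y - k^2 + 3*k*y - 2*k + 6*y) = (-k - 6)/(-k + 3*y)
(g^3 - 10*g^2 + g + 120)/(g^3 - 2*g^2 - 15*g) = (g - 8)/g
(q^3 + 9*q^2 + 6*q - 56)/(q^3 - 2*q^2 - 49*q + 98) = (q + 4)/(q - 7)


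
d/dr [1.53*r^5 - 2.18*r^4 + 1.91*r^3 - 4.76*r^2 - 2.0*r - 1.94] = 7.65*r^4 - 8.72*r^3 + 5.73*r^2 - 9.52*r - 2.0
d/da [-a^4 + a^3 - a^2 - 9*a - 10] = -4*a^3 + 3*a^2 - 2*a - 9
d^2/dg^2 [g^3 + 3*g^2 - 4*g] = 6*g + 6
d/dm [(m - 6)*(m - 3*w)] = 2*m - 3*w - 6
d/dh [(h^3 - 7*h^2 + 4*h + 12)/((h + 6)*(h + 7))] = (h^4 + 26*h^3 + 31*h^2 - 612*h + 12)/(h^4 + 26*h^3 + 253*h^2 + 1092*h + 1764)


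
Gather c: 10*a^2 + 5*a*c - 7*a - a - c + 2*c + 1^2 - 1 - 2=10*a^2 - 8*a + c*(5*a + 1) - 2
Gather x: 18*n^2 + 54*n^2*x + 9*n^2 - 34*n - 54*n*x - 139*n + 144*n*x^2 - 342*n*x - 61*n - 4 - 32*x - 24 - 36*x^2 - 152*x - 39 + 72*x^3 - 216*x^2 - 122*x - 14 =27*n^2 - 234*n + 72*x^3 + x^2*(144*n - 252) + x*(54*n^2 - 396*n - 306) - 81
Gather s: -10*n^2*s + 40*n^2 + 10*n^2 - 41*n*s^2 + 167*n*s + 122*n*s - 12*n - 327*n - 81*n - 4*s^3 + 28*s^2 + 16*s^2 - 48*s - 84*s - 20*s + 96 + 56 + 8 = 50*n^2 - 420*n - 4*s^3 + s^2*(44 - 41*n) + s*(-10*n^2 + 289*n - 152) + 160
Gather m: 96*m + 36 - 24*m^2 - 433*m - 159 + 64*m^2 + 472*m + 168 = 40*m^2 + 135*m + 45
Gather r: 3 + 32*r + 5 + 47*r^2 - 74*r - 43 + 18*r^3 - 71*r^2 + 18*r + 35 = 18*r^3 - 24*r^2 - 24*r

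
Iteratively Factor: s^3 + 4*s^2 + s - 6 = (s + 3)*(s^2 + s - 2) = (s - 1)*(s + 3)*(s + 2)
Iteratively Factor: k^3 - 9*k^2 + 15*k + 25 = (k + 1)*(k^2 - 10*k + 25) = (k - 5)*(k + 1)*(k - 5)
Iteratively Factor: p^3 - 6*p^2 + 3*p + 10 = (p + 1)*(p^2 - 7*p + 10) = (p - 5)*(p + 1)*(p - 2)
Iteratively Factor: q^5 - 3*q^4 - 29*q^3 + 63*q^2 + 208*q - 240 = (q - 1)*(q^4 - 2*q^3 - 31*q^2 + 32*q + 240) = (q - 1)*(q + 4)*(q^3 - 6*q^2 - 7*q + 60) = (q - 4)*(q - 1)*(q + 4)*(q^2 - 2*q - 15) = (q - 5)*(q - 4)*(q - 1)*(q + 4)*(q + 3)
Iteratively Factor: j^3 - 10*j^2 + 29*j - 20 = (j - 1)*(j^2 - 9*j + 20) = (j - 5)*(j - 1)*(j - 4)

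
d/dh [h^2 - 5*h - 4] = 2*h - 5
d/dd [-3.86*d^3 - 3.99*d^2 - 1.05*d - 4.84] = -11.58*d^2 - 7.98*d - 1.05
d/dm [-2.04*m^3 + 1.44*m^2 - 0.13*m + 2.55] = -6.12*m^2 + 2.88*m - 0.13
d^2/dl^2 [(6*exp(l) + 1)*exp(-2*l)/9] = 2*(3*exp(l) + 2)*exp(-2*l)/9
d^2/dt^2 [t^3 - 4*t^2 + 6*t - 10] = 6*t - 8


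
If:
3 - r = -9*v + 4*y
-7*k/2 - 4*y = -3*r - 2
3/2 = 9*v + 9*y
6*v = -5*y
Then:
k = -55/7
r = -17/2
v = -5/6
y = 1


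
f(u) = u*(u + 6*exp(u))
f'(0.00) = 6.00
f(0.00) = 0.00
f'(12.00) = 12694897.73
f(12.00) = 11718488.98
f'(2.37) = 221.04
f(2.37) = 157.73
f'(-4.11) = -8.53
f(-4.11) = 16.49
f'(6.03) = 17546.92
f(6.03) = 15076.93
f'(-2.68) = -6.05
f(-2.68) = 6.08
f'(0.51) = 16.11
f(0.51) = 5.36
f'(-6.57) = -13.19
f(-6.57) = 43.11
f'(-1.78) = -4.35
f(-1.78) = 1.37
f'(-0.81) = -1.11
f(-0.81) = -1.51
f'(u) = u*(6*exp(u) + 1) + u + 6*exp(u)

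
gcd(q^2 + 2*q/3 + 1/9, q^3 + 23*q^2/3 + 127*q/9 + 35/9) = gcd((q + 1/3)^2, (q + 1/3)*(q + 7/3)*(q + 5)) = q + 1/3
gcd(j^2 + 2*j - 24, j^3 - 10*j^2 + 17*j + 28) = j - 4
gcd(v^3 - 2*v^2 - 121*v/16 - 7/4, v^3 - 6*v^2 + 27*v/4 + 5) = v - 4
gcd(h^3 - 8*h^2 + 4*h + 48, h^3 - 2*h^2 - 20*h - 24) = h^2 - 4*h - 12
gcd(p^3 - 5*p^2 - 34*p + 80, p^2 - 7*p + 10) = p - 2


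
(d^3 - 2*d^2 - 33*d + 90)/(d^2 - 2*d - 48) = (d^2 - 8*d + 15)/(d - 8)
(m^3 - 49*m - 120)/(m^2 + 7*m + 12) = (m^2 - 3*m - 40)/(m + 4)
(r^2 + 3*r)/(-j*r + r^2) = (r + 3)/(-j + r)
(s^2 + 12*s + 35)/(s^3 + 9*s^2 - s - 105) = 1/(s - 3)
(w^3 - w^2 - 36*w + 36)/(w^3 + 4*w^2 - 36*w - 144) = (w - 1)/(w + 4)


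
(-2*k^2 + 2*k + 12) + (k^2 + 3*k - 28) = -k^2 + 5*k - 16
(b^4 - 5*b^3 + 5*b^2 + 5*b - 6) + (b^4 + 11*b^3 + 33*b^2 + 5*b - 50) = 2*b^4 + 6*b^3 + 38*b^2 + 10*b - 56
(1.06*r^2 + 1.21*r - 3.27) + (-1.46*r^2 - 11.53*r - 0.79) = -0.4*r^2 - 10.32*r - 4.06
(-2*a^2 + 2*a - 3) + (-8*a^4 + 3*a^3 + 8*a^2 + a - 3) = -8*a^4 + 3*a^3 + 6*a^2 + 3*a - 6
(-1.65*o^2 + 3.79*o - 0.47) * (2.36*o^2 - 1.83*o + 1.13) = -3.894*o^4 + 11.9639*o^3 - 9.9094*o^2 + 5.1428*o - 0.5311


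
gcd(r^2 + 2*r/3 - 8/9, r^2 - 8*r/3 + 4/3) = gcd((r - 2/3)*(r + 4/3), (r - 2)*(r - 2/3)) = r - 2/3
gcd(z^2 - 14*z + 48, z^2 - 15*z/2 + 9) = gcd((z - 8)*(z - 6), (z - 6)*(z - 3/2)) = z - 6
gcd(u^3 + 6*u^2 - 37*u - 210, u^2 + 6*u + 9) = 1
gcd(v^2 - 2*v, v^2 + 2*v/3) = v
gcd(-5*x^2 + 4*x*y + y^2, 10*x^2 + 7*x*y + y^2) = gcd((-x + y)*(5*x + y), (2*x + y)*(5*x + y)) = 5*x + y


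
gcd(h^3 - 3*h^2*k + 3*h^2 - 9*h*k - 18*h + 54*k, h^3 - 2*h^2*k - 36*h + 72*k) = h + 6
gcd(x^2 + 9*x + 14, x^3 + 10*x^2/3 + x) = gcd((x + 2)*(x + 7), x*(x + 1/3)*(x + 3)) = 1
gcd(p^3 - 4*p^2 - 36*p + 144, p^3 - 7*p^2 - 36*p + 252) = p^2 - 36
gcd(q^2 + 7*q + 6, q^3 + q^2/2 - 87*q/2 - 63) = q + 6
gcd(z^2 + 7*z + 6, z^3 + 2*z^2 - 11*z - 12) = z + 1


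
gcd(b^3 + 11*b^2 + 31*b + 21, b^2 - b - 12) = b + 3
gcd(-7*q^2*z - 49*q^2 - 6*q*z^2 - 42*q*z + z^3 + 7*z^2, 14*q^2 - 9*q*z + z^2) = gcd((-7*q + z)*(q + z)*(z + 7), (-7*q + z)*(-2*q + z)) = -7*q + z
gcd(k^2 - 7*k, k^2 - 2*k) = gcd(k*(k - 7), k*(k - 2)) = k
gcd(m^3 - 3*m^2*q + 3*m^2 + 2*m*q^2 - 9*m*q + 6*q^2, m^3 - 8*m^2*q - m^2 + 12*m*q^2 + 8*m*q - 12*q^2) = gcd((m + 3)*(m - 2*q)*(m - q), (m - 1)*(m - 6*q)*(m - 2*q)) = -m + 2*q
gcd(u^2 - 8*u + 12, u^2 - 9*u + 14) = u - 2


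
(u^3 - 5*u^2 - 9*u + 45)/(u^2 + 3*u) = u - 8 + 15/u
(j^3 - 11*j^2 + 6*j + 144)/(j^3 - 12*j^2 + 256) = (j^2 - 3*j - 18)/(j^2 - 4*j - 32)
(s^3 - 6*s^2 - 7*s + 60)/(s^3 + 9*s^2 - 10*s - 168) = (s^2 - 2*s - 15)/(s^2 + 13*s + 42)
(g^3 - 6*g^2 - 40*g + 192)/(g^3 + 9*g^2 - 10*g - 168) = (g - 8)/(g + 7)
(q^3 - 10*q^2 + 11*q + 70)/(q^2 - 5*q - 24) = (-q^3 + 10*q^2 - 11*q - 70)/(-q^2 + 5*q + 24)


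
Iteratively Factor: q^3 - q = (q - 1)*(q^2 + q) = (q - 1)*(q + 1)*(q)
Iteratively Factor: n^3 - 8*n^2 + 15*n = (n - 3)*(n^2 - 5*n) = n*(n - 3)*(n - 5)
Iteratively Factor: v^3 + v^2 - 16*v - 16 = (v - 4)*(v^2 + 5*v + 4) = (v - 4)*(v + 4)*(v + 1)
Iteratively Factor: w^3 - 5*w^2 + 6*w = (w)*(w^2 - 5*w + 6) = w*(w - 3)*(w - 2)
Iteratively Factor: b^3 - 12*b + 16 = (b + 4)*(b^2 - 4*b + 4) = (b - 2)*(b + 4)*(b - 2)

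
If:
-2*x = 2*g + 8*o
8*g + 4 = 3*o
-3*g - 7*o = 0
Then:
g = -28/65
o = 12/65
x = -4/13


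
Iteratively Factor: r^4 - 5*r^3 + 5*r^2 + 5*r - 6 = (r + 1)*(r^3 - 6*r^2 + 11*r - 6) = (r - 2)*(r + 1)*(r^2 - 4*r + 3) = (r - 3)*(r - 2)*(r + 1)*(r - 1)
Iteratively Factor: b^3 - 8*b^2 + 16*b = (b - 4)*(b^2 - 4*b) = (b - 4)^2*(b)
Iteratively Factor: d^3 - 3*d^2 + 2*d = (d - 1)*(d^2 - 2*d) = d*(d - 1)*(d - 2)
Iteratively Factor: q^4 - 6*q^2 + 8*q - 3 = (q - 1)*(q^3 + q^2 - 5*q + 3) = (q - 1)^2*(q^2 + 2*q - 3) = (q - 1)^3*(q + 3)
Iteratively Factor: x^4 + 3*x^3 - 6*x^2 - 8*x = (x + 4)*(x^3 - x^2 - 2*x) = (x - 2)*(x + 4)*(x^2 + x) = (x - 2)*(x + 1)*(x + 4)*(x)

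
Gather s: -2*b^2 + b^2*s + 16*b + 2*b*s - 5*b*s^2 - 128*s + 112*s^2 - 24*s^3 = -2*b^2 + 16*b - 24*s^3 + s^2*(112 - 5*b) + s*(b^2 + 2*b - 128)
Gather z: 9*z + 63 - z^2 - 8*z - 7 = -z^2 + z + 56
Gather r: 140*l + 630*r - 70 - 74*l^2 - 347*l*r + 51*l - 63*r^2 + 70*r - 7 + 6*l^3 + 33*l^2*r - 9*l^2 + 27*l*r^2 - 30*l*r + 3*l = 6*l^3 - 83*l^2 + 194*l + r^2*(27*l - 63) + r*(33*l^2 - 377*l + 700) - 77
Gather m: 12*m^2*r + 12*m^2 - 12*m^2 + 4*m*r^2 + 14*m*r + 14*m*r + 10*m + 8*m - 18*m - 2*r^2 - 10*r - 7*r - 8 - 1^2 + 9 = 12*m^2*r + m*(4*r^2 + 28*r) - 2*r^2 - 17*r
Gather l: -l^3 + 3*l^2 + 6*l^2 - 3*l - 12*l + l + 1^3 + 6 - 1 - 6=-l^3 + 9*l^2 - 14*l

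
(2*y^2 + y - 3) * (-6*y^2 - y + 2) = -12*y^4 - 8*y^3 + 21*y^2 + 5*y - 6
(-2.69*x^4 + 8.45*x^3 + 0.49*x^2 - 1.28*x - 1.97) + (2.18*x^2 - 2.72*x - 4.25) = -2.69*x^4 + 8.45*x^3 + 2.67*x^2 - 4.0*x - 6.22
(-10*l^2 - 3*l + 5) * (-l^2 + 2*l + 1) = 10*l^4 - 17*l^3 - 21*l^2 + 7*l + 5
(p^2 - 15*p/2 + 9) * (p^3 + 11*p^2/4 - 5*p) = p^5 - 19*p^4/4 - 133*p^3/8 + 249*p^2/4 - 45*p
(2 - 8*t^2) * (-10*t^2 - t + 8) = 80*t^4 + 8*t^3 - 84*t^2 - 2*t + 16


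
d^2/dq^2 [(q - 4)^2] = 2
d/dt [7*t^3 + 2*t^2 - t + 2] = 21*t^2 + 4*t - 1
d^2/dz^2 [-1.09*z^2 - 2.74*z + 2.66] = -2.18000000000000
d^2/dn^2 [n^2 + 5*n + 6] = 2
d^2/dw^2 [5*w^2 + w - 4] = 10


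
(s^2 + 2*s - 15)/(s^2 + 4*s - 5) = (s - 3)/(s - 1)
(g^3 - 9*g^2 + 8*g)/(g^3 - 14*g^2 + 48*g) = (g - 1)/(g - 6)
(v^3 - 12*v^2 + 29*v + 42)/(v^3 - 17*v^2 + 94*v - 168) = (v + 1)/(v - 4)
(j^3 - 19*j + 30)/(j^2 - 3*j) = j + 3 - 10/j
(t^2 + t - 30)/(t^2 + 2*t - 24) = (t - 5)/(t - 4)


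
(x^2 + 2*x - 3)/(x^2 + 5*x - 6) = (x + 3)/(x + 6)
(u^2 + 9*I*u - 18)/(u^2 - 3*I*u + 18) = (u + 6*I)/(u - 6*I)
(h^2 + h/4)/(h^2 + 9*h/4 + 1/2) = h/(h + 2)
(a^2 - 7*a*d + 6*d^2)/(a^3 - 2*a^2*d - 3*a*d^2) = (-a^2 + 7*a*d - 6*d^2)/(a*(-a^2 + 2*a*d + 3*d^2))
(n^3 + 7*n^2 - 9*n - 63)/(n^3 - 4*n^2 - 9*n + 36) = (n + 7)/(n - 4)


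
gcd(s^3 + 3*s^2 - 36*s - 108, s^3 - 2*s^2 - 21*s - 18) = s^2 - 3*s - 18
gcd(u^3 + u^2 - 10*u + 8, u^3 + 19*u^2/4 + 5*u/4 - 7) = u^2 + 3*u - 4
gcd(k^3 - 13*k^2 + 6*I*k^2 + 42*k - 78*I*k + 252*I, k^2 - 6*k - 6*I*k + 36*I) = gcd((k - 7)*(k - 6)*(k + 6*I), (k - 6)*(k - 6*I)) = k - 6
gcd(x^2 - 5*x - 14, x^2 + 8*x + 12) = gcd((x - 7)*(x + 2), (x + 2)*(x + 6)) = x + 2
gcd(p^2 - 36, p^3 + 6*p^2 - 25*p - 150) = p + 6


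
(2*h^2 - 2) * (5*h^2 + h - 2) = 10*h^4 + 2*h^3 - 14*h^2 - 2*h + 4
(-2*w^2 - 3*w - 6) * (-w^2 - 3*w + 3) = 2*w^4 + 9*w^3 + 9*w^2 + 9*w - 18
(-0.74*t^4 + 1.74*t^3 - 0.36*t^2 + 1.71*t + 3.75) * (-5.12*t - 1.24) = 3.7888*t^5 - 7.9912*t^4 - 0.3144*t^3 - 8.3088*t^2 - 21.3204*t - 4.65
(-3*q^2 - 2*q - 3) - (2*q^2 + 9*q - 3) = -5*q^2 - 11*q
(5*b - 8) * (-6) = 48 - 30*b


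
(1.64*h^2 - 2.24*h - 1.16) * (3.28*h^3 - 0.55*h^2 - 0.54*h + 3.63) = 5.3792*h^5 - 8.2492*h^4 - 3.4584*h^3 + 7.8008*h^2 - 7.5048*h - 4.2108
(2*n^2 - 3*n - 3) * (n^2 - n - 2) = 2*n^4 - 5*n^3 - 4*n^2 + 9*n + 6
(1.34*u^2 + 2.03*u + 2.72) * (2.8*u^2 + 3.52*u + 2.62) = 3.752*u^4 + 10.4008*u^3 + 18.2724*u^2 + 14.893*u + 7.1264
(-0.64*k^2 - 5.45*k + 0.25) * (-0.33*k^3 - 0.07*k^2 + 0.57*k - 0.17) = 0.2112*k^5 + 1.8433*k^4 - 0.0657999999999999*k^3 - 3.0152*k^2 + 1.069*k - 0.0425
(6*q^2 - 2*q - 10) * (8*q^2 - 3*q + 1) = 48*q^4 - 34*q^3 - 68*q^2 + 28*q - 10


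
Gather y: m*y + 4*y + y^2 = y^2 + y*(m + 4)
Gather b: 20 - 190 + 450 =280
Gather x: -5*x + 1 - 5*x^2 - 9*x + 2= -5*x^2 - 14*x + 3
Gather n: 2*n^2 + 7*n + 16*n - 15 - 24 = 2*n^2 + 23*n - 39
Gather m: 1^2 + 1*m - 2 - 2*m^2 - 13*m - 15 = -2*m^2 - 12*m - 16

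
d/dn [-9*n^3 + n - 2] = 1 - 27*n^2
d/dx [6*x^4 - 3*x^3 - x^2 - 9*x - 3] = 24*x^3 - 9*x^2 - 2*x - 9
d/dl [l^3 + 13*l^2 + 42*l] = 3*l^2 + 26*l + 42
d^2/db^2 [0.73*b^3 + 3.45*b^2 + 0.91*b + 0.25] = 4.38*b + 6.9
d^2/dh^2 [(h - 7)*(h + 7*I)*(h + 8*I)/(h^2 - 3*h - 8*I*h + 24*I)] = (h^3*(-504 - 184*I) + h^2*(5664 + 576*I) + h*(-25632 - 10752*I) + 1568 + 33792*I)/(h^6 + h^5*(-9 - 24*I) + h^4*(-165 + 216*I) + h^3*(1701 - 136*I) + h^2*(-5184 - 3960*I) + h*(5184 + 13824*I) - 13824*I)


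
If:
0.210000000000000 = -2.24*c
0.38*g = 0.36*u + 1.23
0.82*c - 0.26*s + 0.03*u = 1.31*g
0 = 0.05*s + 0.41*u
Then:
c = -0.09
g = 7.68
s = -38.44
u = 4.69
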